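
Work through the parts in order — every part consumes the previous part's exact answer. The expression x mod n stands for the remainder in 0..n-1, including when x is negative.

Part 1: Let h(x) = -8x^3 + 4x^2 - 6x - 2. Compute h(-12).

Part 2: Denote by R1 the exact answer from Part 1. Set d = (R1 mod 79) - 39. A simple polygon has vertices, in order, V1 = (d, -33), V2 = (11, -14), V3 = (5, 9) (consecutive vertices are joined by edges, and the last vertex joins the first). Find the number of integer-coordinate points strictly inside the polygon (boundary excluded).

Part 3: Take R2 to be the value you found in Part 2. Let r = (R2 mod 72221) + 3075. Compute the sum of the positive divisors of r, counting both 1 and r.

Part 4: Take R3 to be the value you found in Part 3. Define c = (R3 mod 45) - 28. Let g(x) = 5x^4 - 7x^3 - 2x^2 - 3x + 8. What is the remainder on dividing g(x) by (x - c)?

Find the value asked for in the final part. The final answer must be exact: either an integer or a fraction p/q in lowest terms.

2061333

Part 1: -8*(-12)^3 + 4*(-12)^2 - 6*(-12)^1 - 2 = (13824) + (576) + (72) + (-2) = 14470; answer 14470
Part 2: R1 = 14470; d = -26; cross terms: (-26*-14 - 11*-33)=727, (11*9 - 5*-14)=169, (5*-33 - -26*9)=69; twice the area = |965| = 965; area = 965/2; boundary points = 1 + 1 + 1 = 3; strictly interior points = area - boundary/2 + 1 = 482; answer 482
Part 3: R2 = 482; r = 3557; 3557 is prime, so its only divisors are 1 and 3557; sigma = 1 + 3557 = 3558; answer 3558
Part 4: R3 = 3558; c = -25; remainder = value at the root: 5*(-25)^4 - 7*(-25)^3 - 2*(-25)^2 - 3*(-25)^1 + 8 = (1953125) + (109375) + (-1250) + (75) + (8) = 2061333; answer 2061333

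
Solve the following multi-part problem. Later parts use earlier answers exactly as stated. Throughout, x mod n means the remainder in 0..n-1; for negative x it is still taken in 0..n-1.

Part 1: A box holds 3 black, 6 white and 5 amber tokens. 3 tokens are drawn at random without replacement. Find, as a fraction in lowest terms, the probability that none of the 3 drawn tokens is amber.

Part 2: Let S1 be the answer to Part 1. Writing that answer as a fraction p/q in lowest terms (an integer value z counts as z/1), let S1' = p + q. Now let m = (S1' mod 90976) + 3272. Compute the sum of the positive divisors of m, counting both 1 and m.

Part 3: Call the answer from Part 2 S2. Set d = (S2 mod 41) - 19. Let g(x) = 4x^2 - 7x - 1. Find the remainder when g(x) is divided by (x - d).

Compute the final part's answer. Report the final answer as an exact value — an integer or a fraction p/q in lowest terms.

Part 1: total draws C(14,3) = 364; favorable C(9,3) = 84; P = 3/13; answer 3/13
Part 2: S1 = 3/13; threaded value p + q = 16; m = 3288; 3288 = 2^3 * 3 * 137; sigma = (1 + 2 + 4 + 8) * (1 + 3) * (1 + 137) = 15 * 4 * 138 = 8280; answer 8280
Part 3: S2 = 8280; d = 20; remainder = value at the root: 4*(20)^2 - 7*(20)^1 - 1 = (1600) + (-140) + (-1) = 1459; answer 1459

1459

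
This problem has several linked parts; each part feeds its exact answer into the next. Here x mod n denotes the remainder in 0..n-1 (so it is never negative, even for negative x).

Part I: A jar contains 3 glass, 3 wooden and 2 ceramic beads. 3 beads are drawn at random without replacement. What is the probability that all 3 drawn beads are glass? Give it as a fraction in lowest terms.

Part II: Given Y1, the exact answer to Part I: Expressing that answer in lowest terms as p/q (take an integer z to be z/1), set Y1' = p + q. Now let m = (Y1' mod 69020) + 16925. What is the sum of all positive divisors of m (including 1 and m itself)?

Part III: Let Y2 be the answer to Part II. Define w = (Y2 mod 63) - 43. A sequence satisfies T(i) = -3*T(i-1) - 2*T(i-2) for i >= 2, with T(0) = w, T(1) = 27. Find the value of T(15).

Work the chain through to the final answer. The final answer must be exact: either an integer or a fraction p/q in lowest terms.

458751

Part I: total draws C(8,3) = 56; favorable C(3,3) = 1; P = 1/56; answer 1/56
Part II: Y1 = 1/56; threaded value p + q = 57; m = 16982; 16982 = 2 * 7 * 1213; sigma = (1 + 2) * (1 + 7) * (1 + 1213) = 3 * 8 * 1214 = 29136; answer 29136
Part III: Y2 = 29136; w = -13; T(2) = -3*(27) - 2*(-13) = -55; iterating: T(2)=-55, T(3)=111, T(4)=-223, T(5)=447, T(6)=-895, T(7)=1791, T(8)=-3583, T(9)=7167, T(10)=-14335, T(11)=28671, T(12)=-57343, T(13)=114687, T(14)=-229375, T(15)=458751; answer 458751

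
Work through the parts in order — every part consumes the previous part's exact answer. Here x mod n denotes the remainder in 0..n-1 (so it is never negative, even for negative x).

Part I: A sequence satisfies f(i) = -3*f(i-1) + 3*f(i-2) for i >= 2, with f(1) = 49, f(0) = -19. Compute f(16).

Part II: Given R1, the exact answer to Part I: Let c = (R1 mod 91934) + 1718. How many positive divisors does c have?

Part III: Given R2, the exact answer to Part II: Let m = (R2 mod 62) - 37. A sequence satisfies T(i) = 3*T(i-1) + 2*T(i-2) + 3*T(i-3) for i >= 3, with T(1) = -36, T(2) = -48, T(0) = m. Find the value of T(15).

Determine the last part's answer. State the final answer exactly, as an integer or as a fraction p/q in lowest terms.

-2244030540

Part I: f(2) = -3*(49) + 3*(-19) = -204; iterating: f(2)=-204, f(3)=759, f(4)=-2889, f(5)=10944, f(6)=-41499, f(7)=157329, f(8)=-596484, f(9)=2261439, f(10)=-8573769, f(11)=32505624, f(12)=-123238179, f(13)=467231409, f(14)=-1771408764, f(15)=6715920519, f(16)=-25461987849; answer -25461987849
Part II: R1 = -25461987849; c = 54509; 54509 = 7 * 13 * 599; number of divisors = (1+1) * (1+1) * (1+1) = 8; answer 8
Part III: R2 = 8; m = -29; T(3) = 3*(-48) + 2*(-36) + 3*(-29) = -303; iterating: T(3)=-303, T(4)=-1113, T(5)=-4089, T(6)=-15402, T(7)=-57723, T(8)=-216240, T(9)=-810372, T(10)=-3036765, T(11)=-11379759, T(12)=-42643923, T(13)=-159801582, T(14)=-598831869, T(15)=-2244030540; answer -2244030540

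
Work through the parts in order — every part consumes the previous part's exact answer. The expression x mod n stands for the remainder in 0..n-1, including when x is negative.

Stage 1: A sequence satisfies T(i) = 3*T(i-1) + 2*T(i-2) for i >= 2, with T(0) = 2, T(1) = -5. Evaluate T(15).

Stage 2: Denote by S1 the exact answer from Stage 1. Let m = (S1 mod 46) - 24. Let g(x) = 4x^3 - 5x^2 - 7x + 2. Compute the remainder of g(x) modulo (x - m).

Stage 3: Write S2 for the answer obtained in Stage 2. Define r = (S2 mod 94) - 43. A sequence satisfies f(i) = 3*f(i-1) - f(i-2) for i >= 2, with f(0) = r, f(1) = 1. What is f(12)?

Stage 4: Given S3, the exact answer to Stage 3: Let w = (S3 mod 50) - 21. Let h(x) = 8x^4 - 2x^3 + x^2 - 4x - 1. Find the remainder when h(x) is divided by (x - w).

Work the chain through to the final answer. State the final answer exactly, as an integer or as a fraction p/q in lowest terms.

Stage 1: T(2) = 3*(-5) + 2*(2) = -11; iterating: T(2)=-11, T(3)=-43, T(4)=-151, T(5)=-539, T(6)=-1919, T(7)=-6835, T(8)=-24343, T(9)=-86699, T(10)=-308783, T(11)=-1099747, T(12)=-3916807, T(13)=-13949915, T(14)=-49683359, T(15)=-176949907; answer -176949907
Stage 2: S1 = -176949907; m = 17; remainder = value at the root: 4*(17)^3 - 5*(17)^2 - 7*(17)^1 + 2 = (19652) + (-1445) + (-119) + (2) = 18090; answer 18090
Stage 3: S2 = 18090; r = -1; f(2) = 3*(1) - 1*(-1) = 4; iterating: f(2)=4, f(3)=11, f(4)=29, f(5)=76, f(6)=199, f(7)=521, f(8)=1364, f(9)=3571, f(10)=9349, f(11)=24476, f(12)=64079; answer 64079
Stage 4: S3 = 64079; w = 8; remainder = value at the root: 8*(8)^4 - 2*(8)^3 + 1*(8)^2 - 4*(8)^1 - 1 = (32768) + (-1024) + (64) + (-32) + (-1) = 31775; answer 31775

31775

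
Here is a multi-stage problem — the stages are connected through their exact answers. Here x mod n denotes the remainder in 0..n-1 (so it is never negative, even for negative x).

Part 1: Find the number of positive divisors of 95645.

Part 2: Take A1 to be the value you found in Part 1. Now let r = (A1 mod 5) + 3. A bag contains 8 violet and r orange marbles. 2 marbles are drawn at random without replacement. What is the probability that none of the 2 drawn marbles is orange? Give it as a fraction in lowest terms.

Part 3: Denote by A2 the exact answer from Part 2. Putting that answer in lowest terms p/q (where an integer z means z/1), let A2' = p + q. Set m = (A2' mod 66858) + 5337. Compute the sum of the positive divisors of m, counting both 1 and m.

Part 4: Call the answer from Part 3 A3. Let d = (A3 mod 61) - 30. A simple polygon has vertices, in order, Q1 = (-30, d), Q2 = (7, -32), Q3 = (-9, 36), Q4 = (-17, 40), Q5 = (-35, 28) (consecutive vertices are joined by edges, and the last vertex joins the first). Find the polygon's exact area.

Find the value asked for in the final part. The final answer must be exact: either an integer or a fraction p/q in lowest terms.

Part 1: 95645 = 5 * 11 * 37 * 47; number of divisors = (1+1) * (1+1) * (1+1) * (1+1) = 16; answer 16
Part 2: A1 = 16; r = 4; total draws C(12,2) = 66; favorable C(8,2) = 28; P = 14/33; answer 14/33
Part 3: A2 = 14/33; threaded value p + q = 47; m = 5384; 5384 = 2^3 * 673; sigma = (1 + 2 + 4 + 8) * (1 + 673) = 15 * 674 = 10110; answer 10110
Part 4: A3 = 10110; d = 15; cross terms: (-30*-32 - 7*15)=855, (7*36 - -9*-32)=-36, (-9*40 - -17*36)=252, (-17*28 - -35*40)=924, (-35*15 - -30*28)=315; twice the area = |2310| = 2310; area = 1155; answer 1155

1155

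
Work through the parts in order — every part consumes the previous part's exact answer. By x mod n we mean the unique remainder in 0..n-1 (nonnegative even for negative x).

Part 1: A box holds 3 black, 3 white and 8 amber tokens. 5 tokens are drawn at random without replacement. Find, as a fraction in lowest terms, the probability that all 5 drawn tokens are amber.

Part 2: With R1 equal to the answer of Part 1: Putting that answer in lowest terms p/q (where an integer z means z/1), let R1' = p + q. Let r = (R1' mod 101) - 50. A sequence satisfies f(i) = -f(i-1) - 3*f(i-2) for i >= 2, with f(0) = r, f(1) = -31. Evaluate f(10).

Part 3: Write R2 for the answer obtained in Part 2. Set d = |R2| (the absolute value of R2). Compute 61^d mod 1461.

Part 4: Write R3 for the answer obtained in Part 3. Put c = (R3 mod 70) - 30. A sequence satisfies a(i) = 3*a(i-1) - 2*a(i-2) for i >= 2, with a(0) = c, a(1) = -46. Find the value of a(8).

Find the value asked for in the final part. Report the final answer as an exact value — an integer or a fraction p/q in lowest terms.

-20112

Part 1: total draws C(14,5) = 2002; favorable C(8,5) = 56; P = 4/143; answer 4/143
Part 2: R1 = 4/143; threaded value p + q = 147; r = -4; f(2) = -1*(-31) - 3*(-4) = 43; iterating: f(2)=43, f(3)=50, f(4)=-179, f(5)=29, f(6)=508, f(7)=-595, f(8)=-929, f(9)=2714, f(10)=73; answer 73
Part 3: R2 = 73; d = 73; squarings mod 1461: 61^1=61, 61^2=799, 61^4=1405, 61^8=214, 61^16=505, 61^32=811, 61^64=271; 61^73 = 61^1 * 61^8 * 61^64 = 553 (mod 1461); answer 553
Part 4: R3 = 553; c = 33; a(2) = 3*(-46) - 2*(33) = -204; iterating: a(2)=-204, a(3)=-520, a(4)=-1152, a(5)=-2416, a(6)=-4944, a(7)=-10000, a(8)=-20112; answer -20112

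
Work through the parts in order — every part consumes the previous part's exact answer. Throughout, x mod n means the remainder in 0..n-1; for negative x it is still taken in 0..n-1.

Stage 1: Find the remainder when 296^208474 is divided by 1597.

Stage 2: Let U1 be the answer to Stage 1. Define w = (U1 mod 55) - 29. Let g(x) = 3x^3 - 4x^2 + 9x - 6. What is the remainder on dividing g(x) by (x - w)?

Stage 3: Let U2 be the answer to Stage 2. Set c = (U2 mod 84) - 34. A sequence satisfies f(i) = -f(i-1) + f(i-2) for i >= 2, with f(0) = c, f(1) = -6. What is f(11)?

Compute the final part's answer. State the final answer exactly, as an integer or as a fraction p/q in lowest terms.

Stage 1: squarings mod 1597: 296^1=296, 296^2=1378, 296^4=51, 296^8=1004, 296^16=309, 296^32=1258, 296^64=1534, 296^128=775, 296^256=153, 296^512=1051, 296^1024=1074, 296^2048=442, 296^4096=530, 296^8192=1425, 296^16384=838, 296^32768=1161, 296^65536=53, 296^131072=1212; 296^208474 = 296^2 * 296^8 * 296^16 * 296^64 * 296^512 * 296^1024 * 296^2048 * 296^8192 * 296^65536 * 296^131072 = 1245 (mod 1597); answer 1245
Stage 2: U1 = 1245; w = 6; remainder = value at the root: 3*(6)^3 - 4*(6)^2 + 9*(6)^1 - 6 = (648) + (-144) + (54) + (-6) = 552; answer 552
Stage 3: U2 = 552; c = 14; f(2) = -1*(-6) + 1*(14) = 20; iterating: f(2)=20, f(3)=-26, f(4)=46, f(5)=-72, f(6)=118, f(7)=-190, f(8)=308, f(9)=-498, f(10)=806, f(11)=-1304; answer -1304

-1304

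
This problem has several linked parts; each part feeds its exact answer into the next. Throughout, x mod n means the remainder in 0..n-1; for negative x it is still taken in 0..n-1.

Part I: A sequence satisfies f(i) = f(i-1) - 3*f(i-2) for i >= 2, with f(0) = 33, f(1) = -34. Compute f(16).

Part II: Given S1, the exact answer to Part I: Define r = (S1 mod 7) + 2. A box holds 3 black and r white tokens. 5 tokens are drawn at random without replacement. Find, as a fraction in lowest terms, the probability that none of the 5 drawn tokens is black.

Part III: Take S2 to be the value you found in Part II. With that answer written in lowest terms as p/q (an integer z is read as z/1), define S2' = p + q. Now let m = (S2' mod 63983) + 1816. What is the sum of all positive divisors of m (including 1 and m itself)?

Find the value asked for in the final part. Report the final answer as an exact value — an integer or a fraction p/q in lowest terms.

1874

Part I: f(2) = 1*(-34) - 3*(33) = -133; iterating: f(2)=-133, f(3)=-31, f(4)=368, f(5)=461, f(6)=-643, f(7)=-2026, f(8)=-97, f(9)=5981, f(10)=6272, f(11)=-11671, f(12)=-30487, f(13)=4526, f(14)=95987, f(15)=82409, f(16)=-205552; answer -205552
Part II: S1 = -205552; r = 5; total draws C(8,5) = 56; favorable C(5,5) = 1; P = 1/56; answer 1/56
Part III: S2 = 1/56; threaded value p + q = 57; m = 1873; 1873 is prime, so its only divisors are 1 and 1873; sigma = 1 + 1873 = 1874; answer 1874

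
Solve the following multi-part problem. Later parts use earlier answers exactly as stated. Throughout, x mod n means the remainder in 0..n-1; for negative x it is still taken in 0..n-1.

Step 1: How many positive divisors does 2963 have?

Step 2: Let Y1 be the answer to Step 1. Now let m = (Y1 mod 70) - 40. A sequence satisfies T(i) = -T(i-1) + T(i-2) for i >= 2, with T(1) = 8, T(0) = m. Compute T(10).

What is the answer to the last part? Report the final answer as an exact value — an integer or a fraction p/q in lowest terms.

-1732

Step 1: 2963 is prime, so its only divisors are 1 and 2963; count = 2; answer 2
Step 2: Y1 = 2; m = -38; T(2) = -1*(8) + 1*(-38) = -46; iterating: T(2)=-46, T(3)=54, T(4)=-100, T(5)=154, T(6)=-254, T(7)=408, T(8)=-662, T(9)=1070, T(10)=-1732; answer -1732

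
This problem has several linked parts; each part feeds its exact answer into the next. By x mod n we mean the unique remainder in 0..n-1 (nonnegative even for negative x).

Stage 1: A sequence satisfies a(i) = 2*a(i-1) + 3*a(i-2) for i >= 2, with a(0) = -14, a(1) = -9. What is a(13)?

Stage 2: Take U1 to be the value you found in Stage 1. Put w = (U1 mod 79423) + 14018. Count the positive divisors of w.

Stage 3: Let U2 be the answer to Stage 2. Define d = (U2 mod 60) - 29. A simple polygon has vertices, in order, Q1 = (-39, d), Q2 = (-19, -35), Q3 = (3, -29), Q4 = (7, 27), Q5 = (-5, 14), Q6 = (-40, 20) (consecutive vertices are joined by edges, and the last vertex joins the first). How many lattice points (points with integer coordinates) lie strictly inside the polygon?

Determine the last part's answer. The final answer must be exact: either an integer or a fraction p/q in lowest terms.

2105

Stage 1: a(2) = 2*(-9) + 3*(-14) = -60; iterating: a(2)=-60, a(3)=-147, a(4)=-474, a(5)=-1389, a(6)=-4200, a(7)=-12567, a(8)=-37734, a(9)=-113169, a(10)=-339540, a(11)=-1018587, a(12)=-3055794, a(13)=-9167349; answer -9167349
Stage 2: U1 = -9167349; w = 59737; 59737 = 31 * 41 * 47; number of divisors = (1+1) * (1+1) * (1+1) = 8; answer 8
Stage 3: U2 = 8; d = -21; cross terms: (-39*-35 - -19*-21)=966, (-19*-29 - 3*-35)=656, (3*27 - 7*-29)=284, (7*14 - -5*27)=233, (-5*20 - -40*14)=460, (-40*-21 - -39*20)=1620; twice the area = |4219| = 4219; area = 4219/2; boundary points = 2 + 2 + 4 + 1 + 1 + 1 = 11; strictly interior points = area - boundary/2 + 1 = 2105; answer 2105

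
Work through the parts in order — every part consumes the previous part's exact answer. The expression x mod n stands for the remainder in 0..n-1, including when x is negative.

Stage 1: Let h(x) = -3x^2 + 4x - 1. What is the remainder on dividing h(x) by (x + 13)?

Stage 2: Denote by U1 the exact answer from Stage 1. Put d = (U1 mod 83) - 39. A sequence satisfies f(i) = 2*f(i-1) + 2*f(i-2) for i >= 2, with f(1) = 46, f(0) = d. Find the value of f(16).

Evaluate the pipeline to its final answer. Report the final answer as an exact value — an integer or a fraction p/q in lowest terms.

Stage 1: remainder = value at the root: -3*(-13)^2 + 4*(-13)^1 - 1 = (-507) + (-52) + (-1) = -560; answer -560
Stage 2: U1 = -560; d = -18; f(2) = 2*(46) + 2*(-18) = 56; iterating: f(2)=56, f(3)=204, f(4)=520, f(5)=1448, f(6)=3936, f(7)=10768, f(8)=29408, f(9)=80352, f(10)=219520, f(11)=599744, f(12)=1638528, f(13)=4476544, f(14)=12230144, f(15)=33413376, f(16)=91287040; answer 91287040

91287040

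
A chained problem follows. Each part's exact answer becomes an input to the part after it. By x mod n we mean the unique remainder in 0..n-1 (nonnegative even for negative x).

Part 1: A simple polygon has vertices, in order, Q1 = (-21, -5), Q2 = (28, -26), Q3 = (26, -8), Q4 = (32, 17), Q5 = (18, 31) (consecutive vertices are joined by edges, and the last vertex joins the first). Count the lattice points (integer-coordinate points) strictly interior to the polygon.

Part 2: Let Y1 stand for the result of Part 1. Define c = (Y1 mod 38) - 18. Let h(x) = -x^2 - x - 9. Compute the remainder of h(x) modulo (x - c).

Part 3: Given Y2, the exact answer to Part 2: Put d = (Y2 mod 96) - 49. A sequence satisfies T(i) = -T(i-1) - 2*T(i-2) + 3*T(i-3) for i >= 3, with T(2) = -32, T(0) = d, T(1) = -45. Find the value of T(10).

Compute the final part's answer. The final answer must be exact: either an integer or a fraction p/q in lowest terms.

Part 1: cross terms: (-21*-26 - 28*-5)=686, (28*-8 - 26*-26)=452, (26*17 - 32*-8)=698, (32*31 - 18*17)=686, (18*-5 - -21*31)=561; twice the area = |3083| = 3083; area = 3083/2; boundary points = 7 + 2 + 1 + 14 + 3 = 27; strictly interior points = area - boundary/2 + 1 = 1529; answer 1529
Part 2: Y1 = 1529; c = -9; remainder = value at the root: -1*(-9)^2 - 1*(-9)^1 - 9 = (-81) + (9) + (-9) = -81; answer -81
Part 3: Y2 = -81; d = -34; T(3) = -1*(-32) - 2*(-45) + 3*(-34) = 20; iterating: T(3)=20, T(4)=-91, T(5)=-45, T(6)=287, T(7)=-470, T(8)=-239, T(9)=2040, T(10)=-2972; answer -2972

-2972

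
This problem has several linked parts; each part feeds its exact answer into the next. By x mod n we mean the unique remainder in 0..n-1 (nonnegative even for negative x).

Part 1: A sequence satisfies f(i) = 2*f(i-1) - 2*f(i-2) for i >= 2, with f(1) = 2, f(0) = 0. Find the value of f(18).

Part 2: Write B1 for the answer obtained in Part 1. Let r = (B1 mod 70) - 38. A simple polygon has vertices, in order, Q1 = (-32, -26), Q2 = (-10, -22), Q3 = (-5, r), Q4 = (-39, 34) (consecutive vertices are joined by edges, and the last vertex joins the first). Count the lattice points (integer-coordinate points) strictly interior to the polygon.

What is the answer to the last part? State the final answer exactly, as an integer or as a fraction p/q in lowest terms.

1218

Part 1: f(2) = 2*(2) - 2*(0) = 4; iterating: f(2)=4, f(3)=4, f(4)=0, f(5)=-8, f(6)=-16, f(7)=-16, f(8)=0, f(9)=32, f(10)=64, f(11)=64, f(12)=0, f(13)=-128, f(14)=-256, f(15)=-256, f(16)=0, f(17)=512, f(18)=1024; answer 1024
Part 2: B1 = 1024; r = 6; cross terms: (-32*-22 - -10*-26)=444, (-10*6 - -5*-22)=-170, (-5*34 - -39*6)=64, (-39*-26 - -32*34)=2102; twice the area = |2440| = 2440; area = 1220; boundary points = 2 + 1 + 2 + 1 = 6; strictly interior points = area - boundary/2 + 1 = 1218; answer 1218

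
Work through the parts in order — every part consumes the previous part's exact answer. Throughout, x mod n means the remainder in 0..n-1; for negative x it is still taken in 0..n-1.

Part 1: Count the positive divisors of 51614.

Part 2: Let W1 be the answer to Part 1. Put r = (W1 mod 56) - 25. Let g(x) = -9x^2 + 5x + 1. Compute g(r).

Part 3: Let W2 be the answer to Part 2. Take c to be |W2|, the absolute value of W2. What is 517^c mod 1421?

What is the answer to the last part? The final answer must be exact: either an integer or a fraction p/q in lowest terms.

Part 1: 51614 = 2 * 131 * 197; number of divisors = (1+1) * (1+1) * (1+1) = 8; answer 8
Part 2: W1 = 8; r = -17; -9*(-17)^2 + 5*(-17)^1 + 1 = (-2601) + (-85) + (1) = -2685; answer -2685
Part 3: W2 = -2685; c = 2685; squarings mod 1421: 517^1=517, 517^2=141, 517^4=1408, 517^8=169, 517^16=141, 517^32=1408, 517^64=169, 517^128=141, 517^256=1408, 517^512=169, 517^1024=141, 517^2048=1408; 517^2685 = 517^1 * 517^4 * 517^8 * 517^16 * 517^32 * 517^64 * 517^512 * 517^2048 = 944 (mod 1421); answer 944

944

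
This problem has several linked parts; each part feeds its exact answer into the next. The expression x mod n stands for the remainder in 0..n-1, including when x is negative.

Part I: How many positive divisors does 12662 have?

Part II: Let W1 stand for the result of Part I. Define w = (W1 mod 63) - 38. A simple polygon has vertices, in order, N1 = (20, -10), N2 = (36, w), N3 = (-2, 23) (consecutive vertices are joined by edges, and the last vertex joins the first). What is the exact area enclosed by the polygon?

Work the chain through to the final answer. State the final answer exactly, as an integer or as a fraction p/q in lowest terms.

44

Part I: 12662 = 2 * 13 * 487; number of divisors = (1+1) * (1+1) * (1+1) = 8; answer 8
Part II: W1 = 8; w = -30; cross terms: (20*-30 - 36*-10)=-240, (36*23 - -2*-30)=768, (-2*-10 - 20*23)=-440; twice the area = |88| = 88; area = 44; answer 44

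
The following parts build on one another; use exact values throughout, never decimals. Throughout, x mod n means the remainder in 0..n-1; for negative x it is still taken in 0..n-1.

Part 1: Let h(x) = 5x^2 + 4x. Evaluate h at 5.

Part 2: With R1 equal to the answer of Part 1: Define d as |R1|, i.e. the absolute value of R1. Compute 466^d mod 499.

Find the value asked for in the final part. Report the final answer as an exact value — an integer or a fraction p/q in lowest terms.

95

Part 1: 5*(5)^2 + 4*(5)^1 = (125) + (20) = 145; answer 145
Part 2: R1 = 145; d = 145; squarings mod 499: 466^1=466, 466^2=91, 466^4=297, 466^8=385, 466^16=22, 466^32=484, 466^64=225, 466^128=226; 466^145 = 466^1 * 466^16 * 466^128 = 95 (mod 499); answer 95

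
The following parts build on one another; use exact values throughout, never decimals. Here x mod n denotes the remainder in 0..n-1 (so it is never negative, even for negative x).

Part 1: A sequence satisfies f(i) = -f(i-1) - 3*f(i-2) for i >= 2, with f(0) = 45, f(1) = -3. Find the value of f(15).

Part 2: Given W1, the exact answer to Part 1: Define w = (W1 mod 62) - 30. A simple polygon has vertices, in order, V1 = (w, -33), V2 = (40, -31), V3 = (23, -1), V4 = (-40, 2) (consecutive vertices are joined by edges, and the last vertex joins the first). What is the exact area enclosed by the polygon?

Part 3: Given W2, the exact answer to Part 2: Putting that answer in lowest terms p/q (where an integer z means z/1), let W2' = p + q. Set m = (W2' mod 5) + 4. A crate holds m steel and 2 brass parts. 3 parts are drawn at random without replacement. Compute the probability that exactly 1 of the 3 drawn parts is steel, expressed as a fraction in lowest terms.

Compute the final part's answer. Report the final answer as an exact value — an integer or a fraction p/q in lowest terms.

Part 1: f(2) = -1*(-3) - 3*(45) = -132; iterating: f(2)=-132, f(3)=141, f(4)=255, f(5)=-678, f(6)=-87, f(7)=2121, f(8)=-1860, f(9)=-4503, f(10)=10083, f(11)=3426, f(12)=-33675, f(13)=23397, f(14)=77628, f(15)=-147819; answer -147819
Part 2: W1 = -147819; w = 21; cross terms: (21*-31 - 40*-33)=669, (40*-1 - 23*-31)=673, (23*2 - -40*-1)=6, (-40*-33 - 21*2)=1278; twice the area = |2626| = 2626; area = 1313; answer 1313
Part 3: W2 = 1313; threaded value p + q = 1314; m = 8; total draws C(10,3) = 120; favorable C(8,1)*C(2,2) = 8; P = 1/15; answer 1/15

1/15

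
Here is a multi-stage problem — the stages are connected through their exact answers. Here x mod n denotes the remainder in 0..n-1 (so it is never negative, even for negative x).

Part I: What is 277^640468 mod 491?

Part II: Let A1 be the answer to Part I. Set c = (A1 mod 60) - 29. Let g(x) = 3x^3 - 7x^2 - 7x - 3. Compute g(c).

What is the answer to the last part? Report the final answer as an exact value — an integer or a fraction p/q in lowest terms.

Part I: squarings mod 491: 277^1=277, 277^2=133, 277^4=13, 277^8=169, 277^16=83, 277^32=15, 277^64=225, 277^128=52, 277^256=249, 277^512=135, 277^1024=58, 277^2048=418, 277^4096=419, 277^8192=274, 277^16384=444, 277^32768=245, 277^65536=123, 277^131072=399, 277^262144=117, 277^524288=432; 277^640468 = 277^4 * 277^16 * 277^64 * 277^128 * 277^256 * 277^1024 * 277^16384 * 277^32768 * 277^65536 * 277^524288 = 403 (mod 491); answer 403
Part II: A1 = 403; c = 14; 3*(14)^3 - 7*(14)^2 - 7*(14)^1 - 3 = (8232) + (-1372) + (-98) + (-3) = 6759; answer 6759

6759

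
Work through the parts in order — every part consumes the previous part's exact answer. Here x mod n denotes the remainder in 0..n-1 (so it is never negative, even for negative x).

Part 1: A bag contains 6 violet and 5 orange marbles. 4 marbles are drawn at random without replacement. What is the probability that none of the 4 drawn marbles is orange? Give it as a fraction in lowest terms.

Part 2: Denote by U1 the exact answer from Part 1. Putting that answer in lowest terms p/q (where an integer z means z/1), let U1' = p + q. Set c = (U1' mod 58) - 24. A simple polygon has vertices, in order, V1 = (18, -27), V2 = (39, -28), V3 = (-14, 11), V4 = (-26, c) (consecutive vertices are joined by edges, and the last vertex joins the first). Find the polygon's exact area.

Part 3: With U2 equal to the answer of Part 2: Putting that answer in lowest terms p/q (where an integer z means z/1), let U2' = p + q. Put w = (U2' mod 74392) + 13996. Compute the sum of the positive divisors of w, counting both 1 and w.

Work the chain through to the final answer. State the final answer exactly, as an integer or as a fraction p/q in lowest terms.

36518

Part 1: total draws C(11,4) = 330; favorable C(6,4) = 15; P = 1/22; answer 1/22
Part 2: U1 = 1/22; threaded value p + q = 23; c = -1; cross terms: (18*-28 - 39*-27)=549, (39*11 - -14*-28)=37, (-14*-1 - -26*11)=300, (-26*-27 - 18*-1)=720; twice the area = |1606| = 1606; area = 803; answer 803
Part 3: U2 = 803; threaded value p + q = 804; w = 14800; 14800 = 2^4 * 5^2 * 37; sigma = (1 + 2 + 4 + 8 + 16) * (1 + 5 + 25) * (1 + 37) = 31 * 31 * 38 = 36518; answer 36518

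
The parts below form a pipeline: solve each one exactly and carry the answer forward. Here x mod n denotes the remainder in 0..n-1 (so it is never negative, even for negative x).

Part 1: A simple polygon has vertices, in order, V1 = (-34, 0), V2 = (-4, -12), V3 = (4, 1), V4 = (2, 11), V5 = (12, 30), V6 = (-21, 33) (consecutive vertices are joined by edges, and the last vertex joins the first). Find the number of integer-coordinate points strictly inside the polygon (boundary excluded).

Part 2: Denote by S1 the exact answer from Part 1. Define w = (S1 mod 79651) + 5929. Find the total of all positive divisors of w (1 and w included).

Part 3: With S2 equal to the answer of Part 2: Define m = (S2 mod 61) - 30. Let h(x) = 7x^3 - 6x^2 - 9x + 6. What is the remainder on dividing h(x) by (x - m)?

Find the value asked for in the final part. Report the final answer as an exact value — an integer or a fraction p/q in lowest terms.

-175502

Part 1: cross terms: (-34*-12 - -4*0)=408, (-4*1 - 4*-12)=44, (4*11 - 2*1)=42, (2*30 - 12*11)=-72, (12*33 - -21*30)=1026, (-21*0 - -34*33)=1122; twice the area = |2570| = 2570; area = 1285; boundary points = 6 + 1 + 2 + 1 + 3 + 1 = 14; strictly interior points = area - boundary/2 + 1 = 1279; answer 1279
Part 2: S1 = 1279; w = 7208; 7208 = 2^3 * 17 * 53; sigma = (1 + 2 + 4 + 8) * (1 + 17) * (1 + 53) = 15 * 18 * 54 = 14580; answer 14580
Part 3: S2 = 14580; m = -29; remainder = value at the root: 7*(-29)^3 - 6*(-29)^2 - 9*(-29)^1 + 6 = (-170723) + (-5046) + (261) + (6) = -175502; answer -175502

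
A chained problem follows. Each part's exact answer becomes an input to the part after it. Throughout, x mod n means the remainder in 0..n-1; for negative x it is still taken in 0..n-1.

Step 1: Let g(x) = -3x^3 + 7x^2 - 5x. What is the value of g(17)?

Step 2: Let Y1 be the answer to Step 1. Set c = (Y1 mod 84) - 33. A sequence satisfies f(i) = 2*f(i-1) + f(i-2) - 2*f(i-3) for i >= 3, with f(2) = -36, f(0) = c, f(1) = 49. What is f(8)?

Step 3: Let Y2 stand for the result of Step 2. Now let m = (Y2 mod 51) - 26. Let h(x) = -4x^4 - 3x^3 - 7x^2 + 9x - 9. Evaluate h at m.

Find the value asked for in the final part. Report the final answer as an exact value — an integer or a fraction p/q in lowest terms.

Step 1: -3*(17)^3 + 7*(17)^2 - 5*(17)^1 = (-14739) + (2023) + (-85) = -12801; answer -12801
Step 2: Y1 = -12801; c = 18; f(3) = 2*(-36) + 1*(49) - 2*(18) = -59; iterating: f(3)=-59, f(4)=-252, f(5)=-491, f(6)=-1116, f(7)=-2219, f(8)=-4572; answer -4572
Step 3: Y2 = -4572; m = -8; -4*(-8)^4 - 3*(-8)^3 - 7*(-8)^2 + 9*(-8)^1 - 9 = (-16384) + (1536) + (-448) + (-72) + (-9) = -15377; answer -15377

-15377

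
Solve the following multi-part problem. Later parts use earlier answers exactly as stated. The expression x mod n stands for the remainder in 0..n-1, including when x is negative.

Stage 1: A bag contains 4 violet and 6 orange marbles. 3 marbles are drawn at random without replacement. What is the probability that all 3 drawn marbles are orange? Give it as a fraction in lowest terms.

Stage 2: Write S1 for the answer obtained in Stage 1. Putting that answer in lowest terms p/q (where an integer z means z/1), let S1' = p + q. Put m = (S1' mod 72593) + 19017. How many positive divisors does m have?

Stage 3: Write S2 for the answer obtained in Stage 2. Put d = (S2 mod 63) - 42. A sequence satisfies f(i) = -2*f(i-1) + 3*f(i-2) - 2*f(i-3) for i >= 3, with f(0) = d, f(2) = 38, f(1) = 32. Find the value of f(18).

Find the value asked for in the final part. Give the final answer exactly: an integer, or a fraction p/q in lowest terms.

-856226362

Stage 1: total draws C(10,3) = 120; favorable C(6,3) = 20; P = 1/6; answer 1/6
Stage 2: S1 = 1/6; threaded value p + q = 7; m = 19024; 19024 = 2^4 * 29 * 41; number of divisors = (4+1) * (1+1) * (1+1) = 20; answer 20
Stage 3: S2 = 20; d = -22; f(3) = -2*(38) + 3*(32) - 2*(-22) = 64; iterating: f(3)=64, f(4)=-78, f(5)=272, f(6)=-906, f(7)=2784, f(8)=-8830, f(9)=27824, f(10)=-87706, f(11)=276544, f(12)=-871854, f(13)=2748752, f(14)=-8666154, f(15)=27322272, f(16)=-86140510, f(17)=271580144, f(18)=-856226362; answer -856226362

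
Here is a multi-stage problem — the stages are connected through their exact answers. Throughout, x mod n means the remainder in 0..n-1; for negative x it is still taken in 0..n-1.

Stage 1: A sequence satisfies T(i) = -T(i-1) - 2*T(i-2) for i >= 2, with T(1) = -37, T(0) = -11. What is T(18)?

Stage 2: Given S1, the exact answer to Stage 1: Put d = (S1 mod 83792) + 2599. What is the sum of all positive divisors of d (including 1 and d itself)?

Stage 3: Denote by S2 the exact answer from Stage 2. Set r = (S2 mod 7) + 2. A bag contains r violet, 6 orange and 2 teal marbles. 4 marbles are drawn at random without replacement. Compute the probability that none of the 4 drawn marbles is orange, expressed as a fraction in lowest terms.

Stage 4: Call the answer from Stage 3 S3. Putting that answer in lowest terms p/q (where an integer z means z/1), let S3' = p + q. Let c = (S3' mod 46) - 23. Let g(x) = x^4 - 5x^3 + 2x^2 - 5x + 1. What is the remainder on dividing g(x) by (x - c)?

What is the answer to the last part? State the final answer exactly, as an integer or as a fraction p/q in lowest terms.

8174

Stage 1: T(2) = -1*(-37) - 2*(-11) = 59; iterating: T(2)=59, T(3)=15, T(4)=-133, T(5)=103, T(6)=163, T(7)=-369, T(8)=43, T(9)=695, T(10)=-781, T(11)=-609, T(12)=2171, T(13)=-953, T(14)=-3389, T(15)=5295, T(16)=1483, T(17)=-12073, T(18)=9107; answer 9107
Stage 2: S1 = 9107; d = 11706; 11706 = 2 * 3 * 1951; sigma = (1 + 2) * (1 + 3) * (1 + 1951) = 3 * 4 * 1952 = 23424; answer 23424
Stage 3: S2 = 23424; r = 4; total draws C(12,4) = 495; favorable C(6,4) = 15; P = 1/33; answer 1/33
Stage 4: S3 = 1/33; threaded value p + q = 34; c = 11; remainder = value at the root: 1*(11)^4 - 5*(11)^3 + 2*(11)^2 - 5*(11)^1 + 1 = (14641) + (-6655) + (242) + (-55) + (1) = 8174; answer 8174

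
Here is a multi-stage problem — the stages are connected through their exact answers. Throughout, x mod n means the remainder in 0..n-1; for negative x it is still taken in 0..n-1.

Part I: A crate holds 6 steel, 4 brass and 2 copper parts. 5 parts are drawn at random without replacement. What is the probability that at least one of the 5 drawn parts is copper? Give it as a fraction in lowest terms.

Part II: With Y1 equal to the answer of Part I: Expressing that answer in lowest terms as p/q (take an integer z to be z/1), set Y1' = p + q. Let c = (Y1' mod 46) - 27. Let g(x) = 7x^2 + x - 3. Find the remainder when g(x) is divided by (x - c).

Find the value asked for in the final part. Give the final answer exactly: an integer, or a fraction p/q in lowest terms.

Part I: total draws C(12,5) = 792; complement C(10,5) = 252; favorable 792 - 252 = 540; P = 15/22; answer 15/22
Part II: Y1 = 15/22; threaded value p + q = 37; c = 10; remainder = value at the root: 7*(10)^2 + 1*(10)^1 - 3 = (700) + (10) + (-3) = 707; answer 707

707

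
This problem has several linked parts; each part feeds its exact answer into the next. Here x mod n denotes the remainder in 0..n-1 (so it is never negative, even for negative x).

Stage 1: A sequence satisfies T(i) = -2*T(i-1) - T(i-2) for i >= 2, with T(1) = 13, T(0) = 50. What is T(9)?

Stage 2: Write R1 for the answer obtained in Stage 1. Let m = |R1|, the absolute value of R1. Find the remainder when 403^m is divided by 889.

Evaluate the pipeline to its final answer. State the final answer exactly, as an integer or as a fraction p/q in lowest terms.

830

Stage 1: T(2) = -2*(13) - 1*(50) = -76; iterating: T(2)=-76, T(3)=139, T(4)=-202, T(5)=265, T(6)=-328, T(7)=391, T(8)=-454, T(9)=517; answer 517
Stage 2: R1 = 517; m = 517; squarings mod 889: 403^1=403, 403^2=611, 403^4=830, 403^8=814, 403^16=291, 403^32=226, 403^64=403, 403^128=611, 403^256=830, 403^512=814; 403^517 = 403^1 * 403^4 * 403^512 = 830 (mod 889); answer 830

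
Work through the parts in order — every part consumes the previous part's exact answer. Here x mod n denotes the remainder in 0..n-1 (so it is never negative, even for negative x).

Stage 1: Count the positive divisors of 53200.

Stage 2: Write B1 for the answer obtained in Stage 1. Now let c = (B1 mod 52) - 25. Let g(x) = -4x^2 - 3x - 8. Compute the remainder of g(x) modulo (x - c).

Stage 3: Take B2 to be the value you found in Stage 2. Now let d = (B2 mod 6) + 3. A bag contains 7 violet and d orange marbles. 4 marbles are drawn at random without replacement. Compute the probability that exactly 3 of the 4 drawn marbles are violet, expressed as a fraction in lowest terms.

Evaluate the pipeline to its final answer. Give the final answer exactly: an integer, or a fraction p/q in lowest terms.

Stage 1: 53200 = 2^4 * 5^2 * 7 * 19; number of divisors = (4+1) * (2+1) * (1+1) * (1+1) = 60; answer 60
Stage 2: B1 = 60; c = -17; remainder = value at the root: -4*(-17)^2 - 3*(-17)^1 - 8 = (-1156) + (51) + (-8) = -1113; answer -1113
Stage 3: B2 = -1113; d = 6; total draws C(13,4) = 715; favorable C(7,3)*C(6,1) = 210; P = 42/143; answer 42/143

42/143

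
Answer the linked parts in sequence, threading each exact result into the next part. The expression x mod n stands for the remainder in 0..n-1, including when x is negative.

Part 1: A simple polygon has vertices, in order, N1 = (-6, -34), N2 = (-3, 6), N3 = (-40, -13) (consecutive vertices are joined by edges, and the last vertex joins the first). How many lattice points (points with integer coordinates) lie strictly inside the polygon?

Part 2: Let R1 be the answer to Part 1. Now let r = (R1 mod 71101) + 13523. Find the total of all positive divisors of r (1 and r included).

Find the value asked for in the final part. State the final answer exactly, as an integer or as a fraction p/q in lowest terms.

Part 1: cross terms: (-6*6 - -3*-34)=-138, (-3*-13 - -40*6)=279, (-40*-34 - -6*-13)=1282; twice the area = |1423| = 1423; area = 1423/2; boundary points = 1 + 1 + 1 = 3; strictly interior points = area - boundary/2 + 1 = 711; answer 711
Part 2: R1 = 711; r = 14234; 14234 = 2 * 11 * 647; sigma = (1 + 2) * (1 + 11) * (1 + 647) = 3 * 12 * 648 = 23328; answer 23328

23328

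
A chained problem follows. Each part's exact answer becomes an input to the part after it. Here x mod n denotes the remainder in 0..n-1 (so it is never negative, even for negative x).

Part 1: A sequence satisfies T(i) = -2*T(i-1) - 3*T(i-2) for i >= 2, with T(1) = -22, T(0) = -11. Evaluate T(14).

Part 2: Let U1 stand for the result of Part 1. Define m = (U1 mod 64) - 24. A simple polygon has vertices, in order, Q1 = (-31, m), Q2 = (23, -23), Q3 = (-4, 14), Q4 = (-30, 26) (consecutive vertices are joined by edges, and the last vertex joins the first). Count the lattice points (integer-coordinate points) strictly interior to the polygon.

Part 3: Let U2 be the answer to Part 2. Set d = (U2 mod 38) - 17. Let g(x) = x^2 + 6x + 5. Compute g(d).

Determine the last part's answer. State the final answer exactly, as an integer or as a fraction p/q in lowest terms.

Part 1: T(2) = -2*(-22) - 3*(-11) = 77; iterating: T(2)=77, T(3)=-88, T(4)=-55, T(5)=374, T(6)=-583, T(7)=44, T(8)=1661, T(9)=-3454, T(10)=1925, T(11)=6512, T(12)=-18799, T(13)=18062, T(14)=20273; answer 20273
Part 2: U1 = 20273; m = 25; cross terms: (-31*-23 - 23*25)=138, (23*14 - -4*-23)=230, (-4*26 - -30*14)=316, (-30*25 - -31*26)=56; twice the area = |740| = 740; area = 370; boundary points = 6 + 1 + 2 + 1 = 10; strictly interior points = area - boundary/2 + 1 = 366; answer 366
Part 3: U2 = 366; d = 7; 1*(7)^2 + 6*(7)^1 + 5 = (49) + (42) + (5) = 96; answer 96

96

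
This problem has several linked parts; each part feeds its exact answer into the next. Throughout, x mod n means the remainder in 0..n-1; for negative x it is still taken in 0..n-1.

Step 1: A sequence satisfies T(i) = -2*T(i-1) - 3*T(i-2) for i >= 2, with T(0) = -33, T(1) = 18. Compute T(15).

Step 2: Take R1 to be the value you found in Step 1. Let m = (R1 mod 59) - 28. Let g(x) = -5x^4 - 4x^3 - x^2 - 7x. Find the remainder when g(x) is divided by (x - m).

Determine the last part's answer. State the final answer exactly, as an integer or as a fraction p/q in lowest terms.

Step 1: T(2) = -2*(18) - 3*(-33) = 63; iterating: T(2)=63, T(3)=-180, T(4)=171, T(5)=198, T(6)=-909, T(7)=1224, T(8)=279, T(9)=-4230, T(10)=7623, T(11)=-2556, T(12)=-17757, T(13)=43182, T(14)=-33093, T(15)=-63360; answer -63360
Step 2: R1 = -63360; m = -22; remainder = value at the root: -5*(-22)^4 - 4*(-22)^3 - 1*(-22)^2 - 7*(-22)^1 = (-1171280) + (42592) + (-484) + (154) = -1129018; answer -1129018

-1129018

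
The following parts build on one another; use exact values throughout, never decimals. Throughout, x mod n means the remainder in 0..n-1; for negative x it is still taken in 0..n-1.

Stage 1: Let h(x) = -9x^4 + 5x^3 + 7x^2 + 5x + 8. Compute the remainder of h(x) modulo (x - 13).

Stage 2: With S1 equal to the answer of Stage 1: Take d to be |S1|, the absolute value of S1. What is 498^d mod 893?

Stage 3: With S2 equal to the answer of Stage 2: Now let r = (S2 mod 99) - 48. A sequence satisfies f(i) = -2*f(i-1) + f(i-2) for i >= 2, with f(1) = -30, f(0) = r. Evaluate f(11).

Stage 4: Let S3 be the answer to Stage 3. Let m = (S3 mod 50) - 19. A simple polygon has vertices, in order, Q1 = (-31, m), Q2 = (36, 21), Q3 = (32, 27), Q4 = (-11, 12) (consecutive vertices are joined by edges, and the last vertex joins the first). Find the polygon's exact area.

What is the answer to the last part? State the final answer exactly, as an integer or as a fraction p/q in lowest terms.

1125/2

Stage 1: remainder = value at the root: -9*(13)^4 + 5*(13)^3 + 7*(13)^2 + 5*(13)^1 + 8 = (-257049) + (10985) + (1183) + (65) + (8) = -244808; answer -244808
Stage 2: S1 = -244808; d = 244808; squarings mod 893: 498^1=498, 498^2=643, 498^4=883, 498^8=100, 498^16=177, 498^32=74, 498^64=118, 498^128=529, 498^256=332, 498^512=385, 498^1024=880, 498^2048=169, 498^4096=878, 498^8192=225, 498^16384=617, 498^32768=271, 498^65536=215, 498^131072=682; 498^244808 = 498^8 * 498^64 * 498^1024 * 498^2048 * 498^4096 * 498^8192 * 498^32768 * 498^65536 * 498^131072 = 860 (mod 893); answer 860
Stage 3: S2 = 860; r = 20; f(2) = -2*(-30) + 1*(20) = 80; iterating: f(2)=80, f(3)=-190, f(4)=460, f(5)=-1110, f(6)=2680, f(7)=-6470, f(8)=15620, f(9)=-37710, f(10)=91040, f(11)=-219790; answer -219790
Stage 4: S3 = -219790; m = -9; cross terms: (-31*21 - 36*-9)=-327, (36*27 - 32*21)=300, (32*12 - -11*27)=681, (-11*-9 - -31*12)=471; twice the area = |1125| = 1125; area = 1125/2; answer 1125/2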